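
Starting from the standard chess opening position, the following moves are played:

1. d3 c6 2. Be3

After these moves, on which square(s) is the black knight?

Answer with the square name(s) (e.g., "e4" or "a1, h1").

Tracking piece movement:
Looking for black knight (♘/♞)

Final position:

  a b c d e f g h
  ─────────────────
8│♜ ♞ ♝ ♛ ♚ ♝ ♞ ♜│8
7│♟ ♟ · ♟ ♟ ♟ ♟ ♟│7
6│· · ♟ · · · · ·│6
5│· · · · · · · ·│5
4│· · · · · · · ·│4
3│· · · ♙ ♗ · · ·│3
2│♙ ♙ ♙ · ♙ ♙ ♙ ♙│2
1│♖ ♘ · ♕ ♔ ♗ ♘ ♖│1
  ─────────────────
  a b c d e f g h


b8, g8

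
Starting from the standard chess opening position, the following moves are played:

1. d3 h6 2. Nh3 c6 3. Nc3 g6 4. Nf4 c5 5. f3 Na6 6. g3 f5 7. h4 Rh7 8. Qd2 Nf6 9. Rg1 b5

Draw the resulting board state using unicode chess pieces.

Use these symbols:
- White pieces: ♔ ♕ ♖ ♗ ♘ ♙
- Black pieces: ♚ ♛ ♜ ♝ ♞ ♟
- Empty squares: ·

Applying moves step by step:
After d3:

♜ ♞ ♝ ♛ ♚ ♝ ♞ ♜
♟ ♟ ♟ ♟ ♟ ♟ ♟ ♟
· · · · · · · ·
· · · · · · · ·
· · · · · · · ·
· · · ♙ · · · ·
♙ ♙ ♙ · ♙ ♙ ♙ ♙
♖ ♘ ♗ ♕ ♔ ♗ ♘ ♖


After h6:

♜ ♞ ♝ ♛ ♚ ♝ ♞ ♜
♟ ♟ ♟ ♟ ♟ ♟ ♟ ·
· · · · · · · ♟
· · · · · · · ·
· · · · · · · ·
· · · ♙ · · · ·
♙ ♙ ♙ · ♙ ♙ ♙ ♙
♖ ♘ ♗ ♕ ♔ ♗ ♘ ♖


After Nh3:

♜ ♞ ♝ ♛ ♚ ♝ ♞ ♜
♟ ♟ ♟ ♟ ♟ ♟ ♟ ·
· · · · · · · ♟
· · · · · · · ·
· · · · · · · ·
· · · ♙ · · · ♘
♙ ♙ ♙ · ♙ ♙ ♙ ♙
♖ ♘ ♗ ♕ ♔ ♗ · ♖


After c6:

♜ ♞ ♝ ♛ ♚ ♝ ♞ ♜
♟ ♟ · ♟ ♟ ♟ ♟ ·
· · ♟ · · · · ♟
· · · · · · · ·
· · · · · · · ·
· · · ♙ · · · ♘
♙ ♙ ♙ · ♙ ♙ ♙ ♙
♖ ♘ ♗ ♕ ♔ ♗ · ♖


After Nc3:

♜ ♞ ♝ ♛ ♚ ♝ ♞ ♜
♟ ♟ · ♟ ♟ ♟ ♟ ·
· · ♟ · · · · ♟
· · · · · · · ·
· · · · · · · ·
· · ♘ ♙ · · · ♘
♙ ♙ ♙ · ♙ ♙ ♙ ♙
♖ · ♗ ♕ ♔ ♗ · ♖


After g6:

♜ ♞ ♝ ♛ ♚ ♝ ♞ ♜
♟ ♟ · ♟ ♟ ♟ · ·
· · ♟ · · · ♟ ♟
· · · · · · · ·
· · · · · · · ·
· · ♘ ♙ · · · ♘
♙ ♙ ♙ · ♙ ♙ ♙ ♙
♖ · ♗ ♕ ♔ ♗ · ♖


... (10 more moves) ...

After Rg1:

♜ · ♝ ♛ ♚ ♝ · ·
♟ ♟ · ♟ ♟ · · ♜
♞ · · · · ♞ ♟ ♟
· · ♟ · · ♟ · ·
· · · · · ♘ · ♙
· · ♘ ♙ · ♙ ♙ ·
♙ ♙ ♙ ♕ ♙ · · ·
♖ · ♗ · ♔ ♗ ♖ ·


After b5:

♜ · ♝ ♛ ♚ ♝ · ·
♟ · · ♟ ♟ · · ♜
♞ · · · · ♞ ♟ ♟
· ♟ ♟ · · ♟ · ·
· · · · · ♘ · ♙
· · ♘ ♙ · ♙ ♙ ·
♙ ♙ ♙ ♕ ♙ · · ·
♖ · ♗ · ♔ ♗ ♖ ·



  a b c d e f g h
  ─────────────────
8│♜ · ♝ ♛ ♚ ♝ · ·│8
7│♟ · · ♟ ♟ · · ♜│7
6│♞ · · · · ♞ ♟ ♟│6
5│· ♟ ♟ · · ♟ · ·│5
4│· · · · · ♘ · ♙│4
3│· · ♘ ♙ · ♙ ♙ ·│3
2│♙ ♙ ♙ ♕ ♙ · · ·│2
1│♖ · ♗ · ♔ ♗ ♖ ·│1
  ─────────────────
  a b c d e f g h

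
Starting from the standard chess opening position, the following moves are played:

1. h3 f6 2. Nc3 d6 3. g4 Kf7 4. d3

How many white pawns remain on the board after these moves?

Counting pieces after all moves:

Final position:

  a b c d e f g h
  ─────────────────
8│♜ ♞ ♝ ♛ · ♝ ♞ ♜│8
7│♟ ♟ ♟ · ♟ ♚ ♟ ♟│7
6│· · · ♟ · ♟ · ·│6
5│· · · · · · · ·│5
4│· · · · · · ♙ ·│4
3│· · ♘ ♙ · · · ♙│3
2│♙ ♙ ♙ · ♙ ♙ · ·│2
1│♖ · ♗ ♕ ♔ ♗ ♘ ♖│1
  ─────────────────
  a b c d e f g h


8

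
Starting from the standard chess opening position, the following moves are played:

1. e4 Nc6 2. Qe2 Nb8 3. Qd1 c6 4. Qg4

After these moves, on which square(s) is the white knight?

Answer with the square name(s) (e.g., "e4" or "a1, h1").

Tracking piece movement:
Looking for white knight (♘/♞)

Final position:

  a b c d e f g h
  ─────────────────
8│♜ ♞ ♝ ♛ ♚ ♝ ♞ ♜│8
7│♟ ♟ · ♟ ♟ ♟ ♟ ♟│7
6│· · ♟ · · · · ·│6
5│· · · · · · · ·│5
4│· · · · ♙ · ♕ ·│4
3│· · · · · · · ·│3
2│♙ ♙ ♙ ♙ · ♙ ♙ ♙│2
1│♖ ♘ ♗ · ♔ ♗ ♘ ♖│1
  ─────────────────
  a b c d e f g h


b1, g1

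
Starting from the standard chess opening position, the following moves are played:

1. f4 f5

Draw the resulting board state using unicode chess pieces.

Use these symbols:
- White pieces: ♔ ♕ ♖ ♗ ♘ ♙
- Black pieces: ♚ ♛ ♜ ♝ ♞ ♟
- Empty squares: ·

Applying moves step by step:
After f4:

♜ ♞ ♝ ♛ ♚ ♝ ♞ ♜
♟ ♟ ♟ ♟ ♟ ♟ ♟ ♟
· · · · · · · ·
· · · · · · · ·
· · · · · ♙ · ·
· · · · · · · ·
♙ ♙ ♙ ♙ ♙ · ♙ ♙
♖ ♘ ♗ ♕ ♔ ♗ ♘ ♖


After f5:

♜ ♞ ♝ ♛ ♚ ♝ ♞ ♜
♟ ♟ ♟ ♟ ♟ · ♟ ♟
· · · · · · · ·
· · · · · ♟ · ·
· · · · · ♙ · ·
· · · · · · · ·
♙ ♙ ♙ ♙ ♙ · ♙ ♙
♖ ♘ ♗ ♕ ♔ ♗ ♘ ♖



  a b c d e f g h
  ─────────────────
8│♜ ♞ ♝ ♛ ♚ ♝ ♞ ♜│8
7│♟ ♟ ♟ ♟ ♟ · ♟ ♟│7
6│· · · · · · · ·│6
5│· · · · · ♟ · ·│5
4│· · · · · ♙ · ·│4
3│· · · · · · · ·│3
2│♙ ♙ ♙ ♙ ♙ · ♙ ♙│2
1│♖ ♘ ♗ ♕ ♔ ♗ ♘ ♖│1
  ─────────────────
  a b c d e f g h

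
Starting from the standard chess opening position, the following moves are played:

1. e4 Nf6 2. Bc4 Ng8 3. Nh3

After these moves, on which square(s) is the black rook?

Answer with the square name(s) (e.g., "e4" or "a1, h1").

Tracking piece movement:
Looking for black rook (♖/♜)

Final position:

  a b c d e f g h
  ─────────────────
8│♜ ♞ ♝ ♛ ♚ ♝ ♞ ♜│8
7│♟ ♟ ♟ ♟ ♟ ♟ ♟ ♟│7
6│· · · · · · · ·│6
5│· · · · · · · ·│5
4│· · ♗ · ♙ · · ·│4
3│· · · · · · · ♘│3
2│♙ ♙ ♙ ♙ · ♙ ♙ ♙│2
1│♖ ♘ ♗ ♕ ♔ · · ♖│1
  ─────────────────
  a b c d e f g h


a8, h8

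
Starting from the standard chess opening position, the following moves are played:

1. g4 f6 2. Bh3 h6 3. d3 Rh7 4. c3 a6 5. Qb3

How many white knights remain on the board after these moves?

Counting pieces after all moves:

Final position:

  a b c d e f g h
  ─────────────────
8│♜ ♞ ♝ ♛ ♚ ♝ ♞ ·│8
7│· ♟ ♟ ♟ ♟ · ♟ ♜│7
6│♟ · · · · ♟ · ♟│6
5│· · · · · · · ·│5
4│· · · · · · ♙ ·│4
3│· ♕ ♙ ♙ · · · ♗│3
2│♙ ♙ · · ♙ ♙ · ♙│2
1│♖ ♘ ♗ · ♔ · ♘ ♖│1
  ─────────────────
  a b c d e f g h


2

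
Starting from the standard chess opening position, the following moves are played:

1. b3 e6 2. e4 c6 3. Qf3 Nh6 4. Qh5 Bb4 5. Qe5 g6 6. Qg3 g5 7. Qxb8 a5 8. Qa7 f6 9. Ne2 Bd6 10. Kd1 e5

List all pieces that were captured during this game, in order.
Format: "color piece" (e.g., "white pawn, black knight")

Tracking captures:
  Qxb8: captured black knight

black knight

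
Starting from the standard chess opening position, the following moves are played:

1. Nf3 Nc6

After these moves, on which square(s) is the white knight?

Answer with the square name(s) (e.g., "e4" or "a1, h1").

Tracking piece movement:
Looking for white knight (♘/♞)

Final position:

  a b c d e f g h
  ─────────────────
8│♜ · ♝ ♛ ♚ ♝ ♞ ♜│8
7│♟ ♟ ♟ ♟ ♟ ♟ ♟ ♟│7
6│· · ♞ · · · · ·│6
5│· · · · · · · ·│5
4│· · · · · · · ·│4
3│· · · · · ♘ · ·│3
2│♙ ♙ ♙ ♙ ♙ ♙ ♙ ♙│2
1│♖ ♘ ♗ ♕ ♔ ♗ · ♖│1
  ─────────────────
  a b c d e f g h


b1, f3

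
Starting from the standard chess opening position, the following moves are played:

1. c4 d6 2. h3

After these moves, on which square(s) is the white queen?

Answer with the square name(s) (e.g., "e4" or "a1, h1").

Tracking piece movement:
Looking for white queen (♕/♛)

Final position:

  a b c d e f g h
  ─────────────────
8│♜ ♞ ♝ ♛ ♚ ♝ ♞ ♜│8
7│♟ ♟ ♟ · ♟ ♟ ♟ ♟│7
6│· · · ♟ · · · ·│6
5│· · · · · · · ·│5
4│· · ♙ · · · · ·│4
3│· · · · · · · ♙│3
2│♙ ♙ · ♙ ♙ ♙ ♙ ·│2
1│♖ ♘ ♗ ♕ ♔ ♗ ♘ ♖│1
  ─────────────────
  a b c d e f g h


d1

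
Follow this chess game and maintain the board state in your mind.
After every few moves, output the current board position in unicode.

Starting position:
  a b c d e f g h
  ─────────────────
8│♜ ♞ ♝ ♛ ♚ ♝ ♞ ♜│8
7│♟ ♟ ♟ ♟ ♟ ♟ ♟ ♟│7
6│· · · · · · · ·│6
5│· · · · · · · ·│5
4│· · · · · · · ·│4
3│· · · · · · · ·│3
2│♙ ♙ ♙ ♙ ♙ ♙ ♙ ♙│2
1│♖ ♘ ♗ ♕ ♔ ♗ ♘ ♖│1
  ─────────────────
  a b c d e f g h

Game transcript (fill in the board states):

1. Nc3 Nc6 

  a b c d e f g h
  ─────────────────
8│♜ · ♝ ♛ ♚ ♝ ♞ ♜│8
7│♟ ♟ ♟ ♟ ♟ ♟ ♟ ♟│7
6│· · ♞ · · · · ·│6
5│· · · · · · · ·│5
4│· · · · · · · ·│4
3│· · ♘ · · · · ·│3
2│♙ ♙ ♙ ♙ ♙ ♙ ♙ ♙│2
1│♖ · ♗ ♕ ♔ ♗ ♘ ♖│1
  ─────────────────
  a b c d e f g h

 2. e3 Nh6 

  a b c d e f g h
  ─────────────────
8│♜ · ♝ ♛ ♚ ♝ · ♜│8
7│♟ ♟ ♟ ♟ ♟ ♟ ♟ ♟│7
6│· · ♞ · · · · ♞│6
5│· · · · · · · ·│5
4│· · · · · · · ·│4
3│· · ♘ · ♙ · · ·│3
2│♙ ♙ ♙ ♙ · ♙ ♙ ♙│2
1│♖ · ♗ ♕ ♔ ♗ ♘ ♖│1
  ─────────────────
  a b c d e f g h

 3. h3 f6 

  a b c d e f g h
  ─────────────────
8│♜ · ♝ ♛ ♚ ♝ · ♜│8
7│♟ ♟ ♟ ♟ ♟ · ♟ ♟│7
6│· · ♞ · · ♟ · ♞│6
5│· · · · · · · ·│5
4│· · · · · · · ·│4
3│· · ♘ · ♙ · · ♙│3
2│♙ ♙ ♙ ♙ · ♙ ♙ ·│2
1│♖ · ♗ ♕ ♔ ♗ ♘ ♖│1
  ─────────────────
  a b c d e f g h



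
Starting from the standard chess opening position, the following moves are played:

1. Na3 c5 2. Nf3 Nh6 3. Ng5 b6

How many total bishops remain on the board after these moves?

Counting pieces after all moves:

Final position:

  a b c d e f g h
  ─────────────────
8│♜ ♞ ♝ ♛ ♚ ♝ · ♜│8
7│♟ · · ♟ ♟ ♟ ♟ ♟│7
6│· ♟ · · · · · ♞│6
5│· · ♟ · · · ♘ ·│5
4│· · · · · · · ·│4
3│♘ · · · · · · ·│3
2│♙ ♙ ♙ ♙ ♙ ♙ ♙ ♙│2
1│♖ · ♗ ♕ ♔ ♗ · ♖│1
  ─────────────────
  a b c d e f g h


4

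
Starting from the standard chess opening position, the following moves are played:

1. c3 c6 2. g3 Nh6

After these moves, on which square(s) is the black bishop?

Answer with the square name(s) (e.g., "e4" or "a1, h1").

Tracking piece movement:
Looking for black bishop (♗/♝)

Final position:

  a b c d e f g h
  ─────────────────
8│♜ ♞ ♝ ♛ ♚ ♝ · ♜│8
7│♟ ♟ · ♟ ♟ ♟ ♟ ♟│7
6│· · ♟ · · · · ♞│6
5│· · · · · · · ·│5
4│· · · · · · · ·│4
3│· · ♙ · · · ♙ ·│3
2│♙ ♙ · ♙ ♙ ♙ · ♙│2
1│♖ ♘ ♗ ♕ ♔ ♗ ♘ ♖│1
  ─────────────────
  a b c d e f g h


c8, f8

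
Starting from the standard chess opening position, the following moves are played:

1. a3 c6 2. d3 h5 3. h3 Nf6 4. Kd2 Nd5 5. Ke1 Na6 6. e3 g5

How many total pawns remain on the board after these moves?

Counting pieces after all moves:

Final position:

  a b c d e f g h
  ─────────────────
8│♜ · ♝ ♛ ♚ ♝ · ♜│8
7│♟ ♟ · ♟ ♟ ♟ · ·│7
6│♞ · ♟ · · · · ·│6
5│· · · ♞ · · ♟ ♟│5
4│· · · · · · · ·│4
3│♙ · · ♙ ♙ · · ♙│3
2│· ♙ ♙ · · ♙ ♙ ·│2
1│♖ ♘ ♗ ♕ ♔ ♗ ♘ ♖│1
  ─────────────────
  a b c d e f g h


16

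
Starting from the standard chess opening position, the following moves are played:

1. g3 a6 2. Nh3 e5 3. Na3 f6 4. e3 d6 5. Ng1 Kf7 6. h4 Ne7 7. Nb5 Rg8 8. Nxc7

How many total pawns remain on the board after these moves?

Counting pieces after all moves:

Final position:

  a b c d e f g h
  ─────────────────
8│♜ ♞ ♝ ♛ · ♝ ♜ ·│8
7│· ♟ ♘ · ♞ ♚ ♟ ♟│7
6│♟ · · ♟ · ♟ · ·│6
5│· · · · ♟ · · ·│5
4│· · · · · · · ♙│4
3│· · · · ♙ · ♙ ·│3
2│♙ ♙ ♙ ♙ · ♙ · ·│2
1│♖ · ♗ ♕ ♔ ♗ ♘ ♖│1
  ─────────────────
  a b c d e f g h


15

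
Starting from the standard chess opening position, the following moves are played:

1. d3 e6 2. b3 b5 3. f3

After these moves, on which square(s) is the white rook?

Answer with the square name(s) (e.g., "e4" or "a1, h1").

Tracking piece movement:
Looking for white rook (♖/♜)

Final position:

  a b c d e f g h
  ─────────────────
8│♜ ♞ ♝ ♛ ♚ ♝ ♞ ♜│8
7│♟ · ♟ ♟ · ♟ ♟ ♟│7
6│· · · · ♟ · · ·│6
5│· ♟ · · · · · ·│5
4│· · · · · · · ·│4
3│· ♙ · ♙ · ♙ · ·│3
2│♙ · ♙ · ♙ · ♙ ♙│2
1│♖ ♘ ♗ ♕ ♔ ♗ ♘ ♖│1
  ─────────────────
  a b c d e f g h


a1, h1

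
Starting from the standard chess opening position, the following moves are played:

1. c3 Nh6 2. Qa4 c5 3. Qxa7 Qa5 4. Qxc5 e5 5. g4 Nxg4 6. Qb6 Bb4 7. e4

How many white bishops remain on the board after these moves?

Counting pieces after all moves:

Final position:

  a b c d e f g h
  ─────────────────
8│♜ ♞ ♝ · ♚ · · ♜│8
7│· ♟ · ♟ · ♟ ♟ ♟│7
6│· ♕ · · · · · ·│6
5│♛ · · · ♟ · · ·│5
4│· ♝ · · ♙ · ♞ ·│4
3│· · ♙ · · · · ·│3
2│♙ ♙ · ♙ · ♙ · ♙│2
1│♖ ♘ ♗ · ♔ ♗ ♘ ♖│1
  ─────────────────
  a b c d e f g h


2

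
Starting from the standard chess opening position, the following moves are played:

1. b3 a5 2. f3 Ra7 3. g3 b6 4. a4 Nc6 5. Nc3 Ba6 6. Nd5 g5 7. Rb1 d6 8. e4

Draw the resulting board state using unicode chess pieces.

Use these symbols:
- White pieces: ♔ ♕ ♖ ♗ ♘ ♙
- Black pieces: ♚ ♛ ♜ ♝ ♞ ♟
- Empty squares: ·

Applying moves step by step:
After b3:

♜ ♞ ♝ ♛ ♚ ♝ ♞ ♜
♟ ♟ ♟ ♟ ♟ ♟ ♟ ♟
· · · · · · · ·
· · · · · · · ·
· · · · · · · ·
· ♙ · · · · · ·
♙ · ♙ ♙ ♙ ♙ ♙ ♙
♖ ♘ ♗ ♕ ♔ ♗ ♘ ♖


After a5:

♜ ♞ ♝ ♛ ♚ ♝ ♞ ♜
· ♟ ♟ ♟ ♟ ♟ ♟ ♟
· · · · · · · ·
♟ · · · · · · ·
· · · · · · · ·
· ♙ · · · · · ·
♙ · ♙ ♙ ♙ ♙ ♙ ♙
♖ ♘ ♗ ♕ ♔ ♗ ♘ ♖


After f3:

♜ ♞ ♝ ♛ ♚ ♝ ♞ ♜
· ♟ ♟ ♟ ♟ ♟ ♟ ♟
· · · · · · · ·
♟ · · · · · · ·
· · · · · · · ·
· ♙ · · · ♙ · ·
♙ · ♙ ♙ ♙ · ♙ ♙
♖ ♘ ♗ ♕ ♔ ♗ ♘ ♖


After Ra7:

· ♞ ♝ ♛ ♚ ♝ ♞ ♜
♜ ♟ ♟ ♟ ♟ ♟ ♟ ♟
· · · · · · · ·
♟ · · · · · · ·
· · · · · · · ·
· ♙ · · · ♙ · ·
♙ · ♙ ♙ ♙ · ♙ ♙
♖ ♘ ♗ ♕ ♔ ♗ ♘ ♖


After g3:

· ♞ ♝ ♛ ♚ ♝ ♞ ♜
♜ ♟ ♟ ♟ ♟ ♟ ♟ ♟
· · · · · · · ·
♟ · · · · · · ·
· · · · · · · ·
· ♙ · · · ♙ ♙ ·
♙ · ♙ ♙ ♙ · · ♙
♖ ♘ ♗ ♕ ♔ ♗ ♘ ♖


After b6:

· ♞ ♝ ♛ ♚ ♝ ♞ ♜
♜ · ♟ ♟ ♟ ♟ ♟ ♟
· ♟ · · · · · ·
♟ · · · · · · ·
· · · · · · · ·
· ♙ · · · ♙ ♙ ·
♙ · ♙ ♙ ♙ · · ♙
♖ ♘ ♗ ♕ ♔ ♗ ♘ ♖


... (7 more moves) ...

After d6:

· · · ♛ ♚ ♝ ♞ ♜
♜ · ♟ · ♟ ♟ · ♟
♝ ♟ ♞ ♟ · · · ·
♟ · · ♘ · · ♟ ·
♙ · · · · · · ·
· ♙ · · · ♙ ♙ ·
· · ♙ ♙ ♙ · · ♙
· ♖ ♗ ♕ ♔ ♗ ♘ ♖


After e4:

· · · ♛ ♚ ♝ ♞ ♜
♜ · ♟ · ♟ ♟ · ♟
♝ ♟ ♞ ♟ · · · ·
♟ · · ♘ · · ♟ ·
♙ · · · ♙ · · ·
· ♙ · · · ♙ ♙ ·
· · ♙ ♙ · · · ♙
· ♖ ♗ ♕ ♔ ♗ ♘ ♖



  a b c d e f g h
  ─────────────────
8│· · · ♛ ♚ ♝ ♞ ♜│8
7│♜ · ♟ · ♟ ♟ · ♟│7
6│♝ ♟ ♞ ♟ · · · ·│6
5│♟ · · ♘ · · ♟ ·│5
4│♙ · · · ♙ · · ·│4
3│· ♙ · · · ♙ ♙ ·│3
2│· · ♙ ♙ · · · ♙│2
1│· ♖ ♗ ♕ ♔ ♗ ♘ ♖│1
  ─────────────────
  a b c d e f g h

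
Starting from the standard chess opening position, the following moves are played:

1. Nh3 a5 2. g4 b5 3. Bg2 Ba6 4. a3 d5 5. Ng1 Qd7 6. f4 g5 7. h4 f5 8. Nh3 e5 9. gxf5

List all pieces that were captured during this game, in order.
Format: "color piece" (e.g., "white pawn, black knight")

Tracking captures:
  gxf5: captured black pawn

black pawn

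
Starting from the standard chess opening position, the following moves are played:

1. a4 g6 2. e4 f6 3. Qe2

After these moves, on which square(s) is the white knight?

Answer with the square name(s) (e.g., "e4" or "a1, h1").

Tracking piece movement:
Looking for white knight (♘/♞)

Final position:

  a b c d e f g h
  ─────────────────
8│♜ ♞ ♝ ♛ ♚ ♝ ♞ ♜│8
7│♟ ♟ ♟ ♟ ♟ · · ♟│7
6│· · · · · ♟ ♟ ·│6
5│· · · · · · · ·│5
4│♙ · · · ♙ · · ·│4
3│· · · · · · · ·│3
2│· ♙ ♙ ♙ ♕ ♙ ♙ ♙│2
1│♖ ♘ ♗ · ♔ ♗ ♘ ♖│1
  ─────────────────
  a b c d e f g h


b1, g1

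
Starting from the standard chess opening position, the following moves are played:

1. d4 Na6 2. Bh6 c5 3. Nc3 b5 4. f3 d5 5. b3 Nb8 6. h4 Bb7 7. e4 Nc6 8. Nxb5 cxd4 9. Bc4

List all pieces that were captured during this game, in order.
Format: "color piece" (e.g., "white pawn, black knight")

Tracking captures:
  Nxb5: captured black pawn
  cxd4: captured white pawn

black pawn, white pawn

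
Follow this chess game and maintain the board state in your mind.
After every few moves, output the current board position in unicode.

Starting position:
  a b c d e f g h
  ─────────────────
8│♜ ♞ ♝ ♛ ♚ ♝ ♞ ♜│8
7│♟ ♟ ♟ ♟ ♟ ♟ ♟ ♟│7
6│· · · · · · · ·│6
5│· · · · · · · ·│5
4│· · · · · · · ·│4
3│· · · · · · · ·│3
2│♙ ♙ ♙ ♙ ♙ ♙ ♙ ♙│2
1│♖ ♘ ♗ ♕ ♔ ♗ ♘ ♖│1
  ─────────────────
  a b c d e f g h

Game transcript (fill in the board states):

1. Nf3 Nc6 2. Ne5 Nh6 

  a b c d e f g h
  ─────────────────
8│♜ · ♝ ♛ ♚ ♝ · ♜│8
7│♟ ♟ ♟ ♟ ♟ ♟ ♟ ♟│7
6│· · ♞ · · · · ♞│6
5│· · · · ♘ · · ·│5
4│· · · · · · · ·│4
3│· · · · · · · ·│3
2│♙ ♙ ♙ ♙ ♙ ♙ ♙ ♙│2
1│♖ ♘ ♗ ♕ ♔ ♗ · ♖│1
  ─────────────────
  a b c d e f g h

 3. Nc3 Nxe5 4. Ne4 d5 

  a b c d e f g h
  ─────────────────
8│♜ · ♝ ♛ ♚ ♝ · ♜│8
7│♟ ♟ ♟ · ♟ ♟ ♟ ♟│7
6│· · · · · · · ♞│6
5│· · · ♟ ♞ · · ·│5
4│· · · · ♘ · · ·│4
3│· · · · · · · ·│3
2│♙ ♙ ♙ ♙ ♙ ♙ ♙ ♙│2
1│♖ · ♗ ♕ ♔ ♗ · ♖│1
  ─────────────────
  a b c d e f g h

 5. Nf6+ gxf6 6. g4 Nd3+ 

  a b c d e f g h
  ─────────────────
8│♜ · ♝ ♛ ♚ ♝ · ♜│8
7│♟ ♟ ♟ · ♟ ♟ · ♟│7
6│· · · · · ♟ · ♞│6
5│· · · ♟ · · · ·│5
4│· · · · · · ♙ ·│4
3│· · · ♞ · · · ·│3
2│♙ ♙ ♙ ♙ ♙ ♙ · ♙│2
1│♖ · ♗ ♕ ♔ ♗ · ♖│1
  ─────────────────
  a b c d e f g h

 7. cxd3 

  a b c d e f g h
  ─────────────────
8│♜ · ♝ ♛ ♚ ♝ · ♜│8
7│♟ ♟ ♟ · ♟ ♟ · ♟│7
6│· · · · · ♟ · ♞│6
5│· · · ♟ · · · ·│5
4│· · · · · · ♙ ·│4
3│· · · ♙ · · · ·│3
2│♙ ♙ · ♙ ♙ ♙ · ♙│2
1│♖ · ♗ ♕ ♔ ♗ · ♖│1
  ─────────────────
  a b c d e f g h


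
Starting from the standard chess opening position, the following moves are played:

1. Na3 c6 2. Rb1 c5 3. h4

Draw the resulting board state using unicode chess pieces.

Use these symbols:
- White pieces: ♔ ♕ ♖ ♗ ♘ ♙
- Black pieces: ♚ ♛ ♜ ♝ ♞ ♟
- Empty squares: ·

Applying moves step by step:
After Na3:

♜ ♞ ♝ ♛ ♚ ♝ ♞ ♜
♟ ♟ ♟ ♟ ♟ ♟ ♟ ♟
· · · · · · · ·
· · · · · · · ·
· · · · · · · ·
♘ · · · · · · ·
♙ ♙ ♙ ♙ ♙ ♙ ♙ ♙
♖ · ♗ ♕ ♔ ♗ ♘ ♖


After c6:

♜ ♞ ♝ ♛ ♚ ♝ ♞ ♜
♟ ♟ · ♟ ♟ ♟ ♟ ♟
· · ♟ · · · · ·
· · · · · · · ·
· · · · · · · ·
♘ · · · · · · ·
♙ ♙ ♙ ♙ ♙ ♙ ♙ ♙
♖ · ♗ ♕ ♔ ♗ ♘ ♖


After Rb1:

♜ ♞ ♝ ♛ ♚ ♝ ♞ ♜
♟ ♟ · ♟ ♟ ♟ ♟ ♟
· · ♟ · · · · ·
· · · · · · · ·
· · · · · · · ·
♘ · · · · · · ·
♙ ♙ ♙ ♙ ♙ ♙ ♙ ♙
· ♖ ♗ ♕ ♔ ♗ ♘ ♖


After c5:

♜ ♞ ♝ ♛ ♚ ♝ ♞ ♜
♟ ♟ · ♟ ♟ ♟ ♟ ♟
· · · · · · · ·
· · ♟ · · · · ·
· · · · · · · ·
♘ · · · · · · ·
♙ ♙ ♙ ♙ ♙ ♙ ♙ ♙
· ♖ ♗ ♕ ♔ ♗ ♘ ♖


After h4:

♜ ♞ ♝ ♛ ♚ ♝ ♞ ♜
♟ ♟ · ♟ ♟ ♟ ♟ ♟
· · · · · · · ·
· · ♟ · · · · ·
· · · · · · · ♙
♘ · · · · · · ·
♙ ♙ ♙ ♙ ♙ ♙ ♙ ·
· ♖ ♗ ♕ ♔ ♗ ♘ ♖



  a b c d e f g h
  ─────────────────
8│♜ ♞ ♝ ♛ ♚ ♝ ♞ ♜│8
7│♟ ♟ · ♟ ♟ ♟ ♟ ♟│7
6│· · · · · · · ·│6
5│· · ♟ · · · · ·│5
4│· · · · · · · ♙│4
3│♘ · · · · · · ·│3
2│♙ ♙ ♙ ♙ ♙ ♙ ♙ ·│2
1│· ♖ ♗ ♕ ♔ ♗ ♘ ♖│1
  ─────────────────
  a b c d e f g h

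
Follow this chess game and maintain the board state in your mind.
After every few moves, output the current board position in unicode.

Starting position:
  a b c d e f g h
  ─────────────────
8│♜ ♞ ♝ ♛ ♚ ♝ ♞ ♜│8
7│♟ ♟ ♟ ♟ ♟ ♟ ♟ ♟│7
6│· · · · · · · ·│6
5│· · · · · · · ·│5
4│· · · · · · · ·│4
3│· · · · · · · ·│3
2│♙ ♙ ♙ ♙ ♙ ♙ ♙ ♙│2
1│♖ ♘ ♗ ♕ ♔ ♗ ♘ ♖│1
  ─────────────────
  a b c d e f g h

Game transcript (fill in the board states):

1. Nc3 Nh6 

  a b c d e f g h
  ─────────────────
8│♜ ♞ ♝ ♛ ♚ ♝ · ♜│8
7│♟ ♟ ♟ ♟ ♟ ♟ ♟ ♟│7
6│· · · · · · · ♞│6
5│· · · · · · · ·│5
4│· · · · · · · ·│4
3│· · ♘ · · · · ·│3
2│♙ ♙ ♙ ♙ ♙ ♙ ♙ ♙│2
1│♖ · ♗ ♕ ♔ ♗ ♘ ♖│1
  ─────────────────
  a b c d e f g h

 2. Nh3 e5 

  a b c d e f g h
  ─────────────────
8│♜ ♞ ♝ ♛ ♚ ♝ · ♜│8
7│♟ ♟ ♟ ♟ · ♟ ♟ ♟│7
6│· · · · · · · ♞│6
5│· · · · ♟ · · ·│5
4│· · · · · · · ·│4
3│· · ♘ · · · · ♘│3
2│♙ ♙ ♙ ♙ ♙ ♙ ♙ ♙│2
1│♖ · ♗ ♕ ♔ ♗ · ♖│1
  ─────────────────
  a b c d e f g h

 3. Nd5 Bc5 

  a b c d e f g h
  ─────────────────
8│♜ ♞ ♝ ♛ ♚ · · ♜│8
7│♟ ♟ ♟ ♟ · ♟ ♟ ♟│7
6│· · · · · · · ♞│6
5│· · ♝ ♘ ♟ · · ·│5
4│· · · · · · · ·│4
3│· · · · · · · ♘│3
2│♙ ♙ ♙ ♙ ♙ ♙ ♙ ♙│2
1│♖ · ♗ ♕ ♔ ♗ · ♖│1
  ─────────────────
  a b c d e f g h



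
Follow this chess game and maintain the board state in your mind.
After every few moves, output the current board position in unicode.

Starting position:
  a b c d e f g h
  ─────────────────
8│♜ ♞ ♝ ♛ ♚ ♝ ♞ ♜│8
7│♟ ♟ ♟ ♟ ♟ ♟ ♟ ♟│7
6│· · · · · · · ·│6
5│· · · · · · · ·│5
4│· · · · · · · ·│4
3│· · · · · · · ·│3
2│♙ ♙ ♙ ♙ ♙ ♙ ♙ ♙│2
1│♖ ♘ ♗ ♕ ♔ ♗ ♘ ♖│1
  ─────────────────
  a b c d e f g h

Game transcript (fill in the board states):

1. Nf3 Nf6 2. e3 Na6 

  a b c d e f g h
  ─────────────────
8│♜ · ♝ ♛ ♚ ♝ · ♜│8
7│♟ ♟ ♟ ♟ ♟ ♟ ♟ ♟│7
6│♞ · · · · ♞ · ·│6
5│· · · · · · · ·│5
4│· · · · · · · ·│4
3│· · · · ♙ ♘ · ·│3
2│♙ ♙ ♙ ♙ · ♙ ♙ ♙│2
1│♖ ♘ ♗ ♕ ♔ ♗ · ♖│1
  ─────────────────
  a b c d e f g h

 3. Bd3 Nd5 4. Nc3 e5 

  a b c d e f g h
  ─────────────────
8│♜ · ♝ ♛ ♚ ♝ · ♜│8
7│♟ ♟ ♟ ♟ · ♟ ♟ ♟│7
6│♞ · · · · · · ·│6
5│· · · ♞ ♟ · · ·│5
4│· · · · · · · ·│4
3│· · ♘ ♗ ♙ ♘ · ·│3
2│♙ ♙ ♙ ♙ · ♙ ♙ ♙│2
1│♖ · ♗ ♕ ♔ · · ♖│1
  ─────────────────
  a b c d e f g h

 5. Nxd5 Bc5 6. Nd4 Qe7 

  a b c d e f g h
  ─────────────────
8│♜ · ♝ · ♚ · · ♜│8
7│♟ ♟ ♟ ♟ ♛ ♟ ♟ ♟│7
6│♞ · · · · · · ·│6
5│· · ♝ ♘ ♟ · · ·│5
4│· · · ♘ · · · ·│4
3│· · · ♗ ♙ · · ·│3
2│♙ ♙ ♙ ♙ · ♙ ♙ ♙│2
1│♖ · ♗ ♕ ♔ · · ♖│1
  ─────────────────
  a b c d e f g h

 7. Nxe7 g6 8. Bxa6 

  a b c d e f g h
  ─────────────────
8│♜ · ♝ · ♚ · · ♜│8
7│♟ ♟ ♟ ♟ ♘ ♟ · ♟│7
6│♗ · · · · · ♟ ·│6
5│· · ♝ · ♟ · · ·│5
4│· · · ♘ · · · ·│4
3│· · · · ♙ · · ·│3
2│♙ ♙ ♙ ♙ · ♙ ♙ ♙│2
1│♖ · ♗ ♕ ♔ · · ♖│1
  ─────────────────
  a b c d e f g h


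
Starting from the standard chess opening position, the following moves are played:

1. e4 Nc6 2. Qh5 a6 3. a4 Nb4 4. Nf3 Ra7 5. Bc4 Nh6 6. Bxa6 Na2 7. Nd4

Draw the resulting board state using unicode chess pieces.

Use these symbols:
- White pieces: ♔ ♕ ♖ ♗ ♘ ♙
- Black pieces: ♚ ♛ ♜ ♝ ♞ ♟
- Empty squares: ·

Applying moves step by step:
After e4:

♜ ♞ ♝ ♛ ♚ ♝ ♞ ♜
♟ ♟ ♟ ♟ ♟ ♟ ♟ ♟
· · · · · · · ·
· · · · · · · ·
· · · · ♙ · · ·
· · · · · · · ·
♙ ♙ ♙ ♙ · ♙ ♙ ♙
♖ ♘ ♗ ♕ ♔ ♗ ♘ ♖


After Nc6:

♜ · ♝ ♛ ♚ ♝ ♞ ♜
♟ ♟ ♟ ♟ ♟ ♟ ♟ ♟
· · ♞ · · · · ·
· · · · · · · ·
· · · · ♙ · · ·
· · · · · · · ·
♙ ♙ ♙ ♙ · ♙ ♙ ♙
♖ ♘ ♗ ♕ ♔ ♗ ♘ ♖


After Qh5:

♜ · ♝ ♛ ♚ ♝ ♞ ♜
♟ ♟ ♟ ♟ ♟ ♟ ♟ ♟
· · ♞ · · · · ·
· · · · · · · ♕
· · · · ♙ · · ·
· · · · · · · ·
♙ ♙ ♙ ♙ · ♙ ♙ ♙
♖ ♘ ♗ · ♔ ♗ ♘ ♖


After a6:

♜ · ♝ ♛ ♚ ♝ ♞ ♜
· ♟ ♟ ♟ ♟ ♟ ♟ ♟
♟ · ♞ · · · · ·
· · · · · · · ♕
· · · · ♙ · · ·
· · · · · · · ·
♙ ♙ ♙ ♙ · ♙ ♙ ♙
♖ ♘ ♗ · ♔ ♗ ♘ ♖


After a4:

♜ · ♝ ♛ ♚ ♝ ♞ ♜
· ♟ ♟ ♟ ♟ ♟ ♟ ♟
♟ · ♞ · · · · ·
· · · · · · · ♕
♙ · · · ♙ · · ·
· · · · · · · ·
· ♙ ♙ ♙ · ♙ ♙ ♙
♖ ♘ ♗ · ♔ ♗ ♘ ♖


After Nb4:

♜ · ♝ ♛ ♚ ♝ ♞ ♜
· ♟ ♟ ♟ ♟ ♟ ♟ ♟
♟ · · · · · · ·
· · · · · · · ♕
♙ ♞ · · ♙ · · ·
· · · · · · · ·
· ♙ ♙ ♙ · ♙ ♙ ♙
♖ ♘ ♗ · ♔ ♗ ♘ ♖


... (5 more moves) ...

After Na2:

· · ♝ ♛ ♚ ♝ · ♜
♜ ♟ ♟ ♟ ♟ ♟ ♟ ♟
♗ · · · · · · ♞
· · · · · · · ♕
♙ · · · ♙ · · ·
· · · · · ♘ · ·
♞ ♙ ♙ ♙ · ♙ ♙ ♙
♖ ♘ ♗ · ♔ · · ♖


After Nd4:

· · ♝ ♛ ♚ ♝ · ♜
♜ ♟ ♟ ♟ ♟ ♟ ♟ ♟
♗ · · · · · · ♞
· · · · · · · ♕
♙ · · ♘ ♙ · · ·
· · · · · · · ·
♞ ♙ ♙ ♙ · ♙ ♙ ♙
♖ ♘ ♗ · ♔ · · ♖



  a b c d e f g h
  ─────────────────
8│· · ♝ ♛ ♚ ♝ · ♜│8
7│♜ ♟ ♟ ♟ ♟ ♟ ♟ ♟│7
6│♗ · · · · · · ♞│6
5│· · · · · · · ♕│5
4│♙ · · ♘ ♙ · · ·│4
3│· · · · · · · ·│3
2│♞ ♙ ♙ ♙ · ♙ ♙ ♙│2
1│♖ ♘ ♗ · ♔ · · ♖│1
  ─────────────────
  a b c d e f g h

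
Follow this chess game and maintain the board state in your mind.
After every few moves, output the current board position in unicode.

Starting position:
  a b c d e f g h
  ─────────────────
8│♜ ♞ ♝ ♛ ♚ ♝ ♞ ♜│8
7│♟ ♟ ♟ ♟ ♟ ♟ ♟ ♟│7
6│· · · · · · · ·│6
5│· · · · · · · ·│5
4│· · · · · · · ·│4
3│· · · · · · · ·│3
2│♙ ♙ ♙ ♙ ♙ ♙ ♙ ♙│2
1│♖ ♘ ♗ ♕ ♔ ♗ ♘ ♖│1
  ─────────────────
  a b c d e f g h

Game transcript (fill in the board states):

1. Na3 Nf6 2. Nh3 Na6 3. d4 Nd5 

  a b c d e f g h
  ─────────────────
8│♜ · ♝ ♛ ♚ ♝ · ♜│8
7│♟ ♟ ♟ ♟ ♟ ♟ ♟ ♟│7
6│♞ · · · · · · ·│6
5│· · · ♞ · · · ·│5
4│· · · ♙ · · · ·│4
3│♘ · · · · · · ♘│3
2│♙ ♙ ♙ · ♙ ♙ ♙ ♙│2
1│♖ · ♗ ♕ ♔ ♗ · ♖│1
  ─────────────────
  a b c d e f g h

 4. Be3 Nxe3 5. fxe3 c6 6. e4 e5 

  a b c d e f g h
  ─────────────────
8│♜ · ♝ ♛ ♚ ♝ · ♜│8
7│♟ ♟ · ♟ · ♟ ♟ ♟│7
6│♞ · ♟ · · · · ·│6
5│· · · · ♟ · · ·│5
4│· · · ♙ ♙ · · ·│4
3│♘ · · · · · · ♘│3
2│♙ ♙ ♙ · ♙ · ♙ ♙│2
1│♖ · · ♕ ♔ ♗ · ♖│1
  ─────────────────
  a b c d e f g h

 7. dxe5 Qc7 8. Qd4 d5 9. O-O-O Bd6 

  a b c d e f g h
  ─────────────────
8│♜ · ♝ · ♚ · · ♜│8
7│♟ ♟ ♛ · · ♟ ♟ ♟│7
6│♞ · ♟ ♝ · · · ·│6
5│· · · ♟ ♙ · · ·│5
4│· · · ♕ ♙ · · ·│4
3│♘ · · · · · · ♘│3
2│♙ ♙ ♙ · ♙ · ♙ ♙│2
1│· · ♔ ♖ · ♗ · ♖│1
  ─────────────────
  a b c d e f g h

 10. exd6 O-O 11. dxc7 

  a b c d e f g h
  ─────────────────
8│♜ · ♝ · · ♜ ♚ ·│8
7│♟ ♟ ♙ · · ♟ ♟ ♟│7
6│♞ · ♟ · · · · ·│6
5│· · · ♟ · · · ·│5
4│· · · ♕ ♙ · · ·│4
3│♘ · · · · · · ♘│3
2│♙ ♙ ♙ · ♙ · ♙ ♙│2
1│· · ♔ ♖ · ♗ · ♖│1
  ─────────────────
  a b c d e f g h


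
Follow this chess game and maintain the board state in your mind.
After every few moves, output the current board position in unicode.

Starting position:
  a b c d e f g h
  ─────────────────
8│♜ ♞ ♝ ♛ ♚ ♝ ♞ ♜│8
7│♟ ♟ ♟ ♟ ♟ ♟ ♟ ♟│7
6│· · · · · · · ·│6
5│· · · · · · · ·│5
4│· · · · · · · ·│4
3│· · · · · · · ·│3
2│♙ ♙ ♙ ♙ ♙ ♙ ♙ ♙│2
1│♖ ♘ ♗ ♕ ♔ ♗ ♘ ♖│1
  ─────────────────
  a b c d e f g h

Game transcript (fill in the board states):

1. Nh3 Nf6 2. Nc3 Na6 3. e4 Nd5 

  a b c d e f g h
  ─────────────────
8│♜ · ♝ ♛ ♚ ♝ · ♜│8
7│♟ ♟ ♟ ♟ ♟ ♟ ♟ ♟│7
6│♞ · · · · · · ·│6
5│· · · ♞ · · · ·│5
4│· · · · ♙ · · ·│4
3│· · ♘ · · · · ♘│3
2│♙ ♙ ♙ ♙ · ♙ ♙ ♙│2
1│♖ · ♗ ♕ ♔ ♗ · ♖│1
  ─────────────────
  a b c d e f g h

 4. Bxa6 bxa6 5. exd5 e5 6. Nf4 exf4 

  a b c d e f g h
  ─────────────────
8│♜ · ♝ ♛ ♚ ♝ · ♜│8
7│♟ · ♟ ♟ · ♟ ♟ ♟│7
6│♟ · · · · · · ·│6
5│· · · ♙ · · · ·│5
4│· · · · · ♟ · ·│4
3│· · ♘ · · · · ·│3
2│♙ ♙ ♙ ♙ · ♙ ♙ ♙│2
1│♖ · ♗ ♕ ♔ · · ♖│1
  ─────────────────
  a b c d e f g h

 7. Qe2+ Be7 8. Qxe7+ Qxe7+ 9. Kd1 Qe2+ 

  a b c d e f g h
  ─────────────────
8│♜ · ♝ · ♚ · · ♜│8
7│♟ · ♟ ♟ · ♟ ♟ ♟│7
6│♟ · · · · · · ·│6
5│· · · ♙ · · · ·│5
4│· · · · · ♟ · ·│4
3│· · ♘ · · · · ·│3
2│♙ ♙ ♙ ♙ ♛ ♙ ♙ ♙│2
1│♖ · ♗ ♔ · · · ♖│1
  ─────────────────
  a b c d e f g h

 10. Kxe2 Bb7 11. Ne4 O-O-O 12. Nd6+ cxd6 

  a b c d e f g h
  ─────────────────
8│· · ♚ ♜ · · · ♜│8
7│♟ ♝ · ♟ · ♟ ♟ ♟│7
6│♟ · · ♟ · · · ·│6
5│· · · ♙ · · · ·│5
4│· · · · · ♟ · ·│4
3│· · · · · · · ·│3
2│♙ ♙ ♙ ♙ ♔ ♙ ♙ ♙│2
1│♖ · ♗ · · · · ♖│1
  ─────────────────
  a b c d e f g h

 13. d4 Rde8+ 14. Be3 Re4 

  a b c d e f g h
  ─────────────────
8│· · ♚ · · · · ♜│8
7│♟ ♝ · ♟ · ♟ ♟ ♟│7
6│♟ · · ♟ · · · ·│6
5│· · · ♙ · · · ·│5
4│· · · ♙ ♜ ♟ · ·│4
3│· · · · ♗ · · ·│3
2│♙ ♙ ♙ · ♔ ♙ ♙ ♙│2
1│♖ · · · · · · ♖│1
  ─────────────────
  a b c d e f g h


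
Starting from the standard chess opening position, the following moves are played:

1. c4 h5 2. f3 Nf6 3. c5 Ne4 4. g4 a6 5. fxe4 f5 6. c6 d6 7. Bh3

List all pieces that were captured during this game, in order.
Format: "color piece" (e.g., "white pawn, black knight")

Tracking captures:
  fxe4: captured black knight

black knight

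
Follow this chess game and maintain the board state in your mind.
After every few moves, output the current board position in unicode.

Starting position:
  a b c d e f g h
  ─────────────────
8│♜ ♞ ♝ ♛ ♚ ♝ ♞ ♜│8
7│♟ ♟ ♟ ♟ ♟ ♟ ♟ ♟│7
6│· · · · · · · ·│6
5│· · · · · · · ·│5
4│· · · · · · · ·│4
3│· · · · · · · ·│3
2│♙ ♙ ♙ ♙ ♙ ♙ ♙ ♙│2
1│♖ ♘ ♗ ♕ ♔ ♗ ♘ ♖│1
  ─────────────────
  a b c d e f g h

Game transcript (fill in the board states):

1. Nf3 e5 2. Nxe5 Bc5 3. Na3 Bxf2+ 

  a b c d e f g h
  ─────────────────
8│♜ ♞ ♝ ♛ ♚ · ♞ ♜│8
7│♟ ♟ ♟ ♟ · ♟ ♟ ♟│7
6│· · · · · · · ·│6
5│· · · · ♘ · · ·│5
4│· · · · · · · ·│4
3│♘ · · · · · · ·│3
2│♙ ♙ ♙ ♙ ♙ ♝ ♙ ♙│2
1│♖ · ♗ ♕ ♔ ♗ · ♖│1
  ─────────────────
  a b c d e f g h

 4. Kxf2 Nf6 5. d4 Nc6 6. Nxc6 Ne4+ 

  a b c d e f g h
  ─────────────────
8│♜ · ♝ ♛ ♚ · · ♜│8
7│♟ ♟ ♟ ♟ · ♟ ♟ ♟│7
6│· · ♘ · · · · ·│6
5│· · · · · · · ·│5
4│· · · ♙ ♞ · · ·│4
3│♘ · · · · · · ·│3
2│♙ ♙ ♙ · ♙ ♔ ♙ ♙│2
1│♖ · ♗ ♕ · ♗ · ♖│1
  ─────────────────
  a b c d e f g h

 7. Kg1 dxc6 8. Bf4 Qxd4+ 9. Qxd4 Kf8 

  a b c d e f g h
  ─────────────────
8│♜ · ♝ · · ♚ · ♜│8
7│♟ ♟ ♟ · · ♟ ♟ ♟│7
6│· · ♟ · · · · ·│6
5│· · · · · · · ·│5
4│· · · ♕ ♞ ♗ · ·│4
3│♘ · · · · · · ·│3
2│♙ ♙ ♙ · ♙ · ♙ ♙│2
1│♖ · · · · ♗ ♔ ♖│1
  ─────────────────
  a b c d e f g h

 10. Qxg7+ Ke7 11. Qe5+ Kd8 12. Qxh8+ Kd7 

  a b c d e f g h
  ─────────────────
8│♜ · ♝ · · · · ♕│8
7│♟ ♟ ♟ ♚ · ♟ · ♟│7
6│· · ♟ · · · · ·│6
5│· · · · · · · ·│5
4│· · · · ♞ ♗ · ·│4
3│♘ · · · · · · ·│3
2│♙ ♙ ♙ · ♙ · ♙ ♙│2
1│♖ · · · · ♗ ♔ ♖│1
  ─────────────────
  a b c d e f g h

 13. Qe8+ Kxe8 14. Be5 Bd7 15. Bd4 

  a b c d e f g h
  ─────────────────
8│♜ · · · ♚ · · ·│8
7│♟ ♟ ♟ ♝ · ♟ · ♟│7
6│· · ♟ · · · · ·│6
5│· · · · · · · ·│5
4│· · · ♗ ♞ · · ·│4
3│♘ · · · · · · ·│3
2│♙ ♙ ♙ · ♙ · ♙ ♙│2
1│♖ · · · · ♗ ♔ ♖│1
  ─────────────────
  a b c d e f g h


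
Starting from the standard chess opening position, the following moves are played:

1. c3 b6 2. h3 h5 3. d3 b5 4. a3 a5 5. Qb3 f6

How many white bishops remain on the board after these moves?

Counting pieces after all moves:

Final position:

  a b c d e f g h
  ─────────────────
8│♜ ♞ ♝ ♛ ♚ ♝ ♞ ♜│8
7│· · ♟ ♟ ♟ · ♟ ·│7
6│· · · · · ♟ · ·│6
5│♟ ♟ · · · · · ♟│5
4│· · · · · · · ·│4
3│♙ ♕ ♙ ♙ · · · ♙│3
2│· ♙ · · ♙ ♙ ♙ ·│2
1│♖ ♘ ♗ · ♔ ♗ ♘ ♖│1
  ─────────────────
  a b c d e f g h


2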